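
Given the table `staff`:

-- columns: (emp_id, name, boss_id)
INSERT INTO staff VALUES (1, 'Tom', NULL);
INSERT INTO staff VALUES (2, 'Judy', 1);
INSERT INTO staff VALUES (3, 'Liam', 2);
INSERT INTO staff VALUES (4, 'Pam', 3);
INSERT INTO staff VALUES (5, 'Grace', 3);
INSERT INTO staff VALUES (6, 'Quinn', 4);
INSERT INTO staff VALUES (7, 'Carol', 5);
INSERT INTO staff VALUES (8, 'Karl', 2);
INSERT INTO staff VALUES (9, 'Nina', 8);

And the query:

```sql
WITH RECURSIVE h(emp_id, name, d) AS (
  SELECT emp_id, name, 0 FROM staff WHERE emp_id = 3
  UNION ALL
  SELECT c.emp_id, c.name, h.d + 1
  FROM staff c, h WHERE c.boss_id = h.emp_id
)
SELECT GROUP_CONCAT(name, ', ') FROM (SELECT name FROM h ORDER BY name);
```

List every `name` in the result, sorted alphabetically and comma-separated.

Base: emp_id=3 (Liam) at d 0.
Iteration 1: rows with boss_id in {3} -> Pam (id 4, d 1), Grace (id 5, d 1).
Iteration 2: rows with boss_id in {4,5} -> Quinn (id 6, d 2), Carol (id 7, d 2).
Iteration 3: no rows with boss_id in {6,7}; recursion stops.

Carol, Grace, Liam, Pam, Quinn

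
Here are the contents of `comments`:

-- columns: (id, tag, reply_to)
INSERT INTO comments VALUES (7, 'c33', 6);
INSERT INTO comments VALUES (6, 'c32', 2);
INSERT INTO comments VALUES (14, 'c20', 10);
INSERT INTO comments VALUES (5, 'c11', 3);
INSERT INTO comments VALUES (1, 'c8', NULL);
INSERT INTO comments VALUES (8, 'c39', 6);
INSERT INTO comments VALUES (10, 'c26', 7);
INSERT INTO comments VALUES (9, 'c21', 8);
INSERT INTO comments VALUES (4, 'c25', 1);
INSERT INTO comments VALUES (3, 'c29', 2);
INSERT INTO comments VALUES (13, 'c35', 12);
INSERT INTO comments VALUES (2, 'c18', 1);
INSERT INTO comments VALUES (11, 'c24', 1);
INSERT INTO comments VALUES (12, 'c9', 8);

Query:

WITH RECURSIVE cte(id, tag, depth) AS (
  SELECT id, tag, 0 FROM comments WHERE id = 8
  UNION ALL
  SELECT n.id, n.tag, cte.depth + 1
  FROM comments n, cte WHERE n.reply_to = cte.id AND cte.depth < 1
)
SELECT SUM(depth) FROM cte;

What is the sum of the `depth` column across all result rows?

2

Base: id=8 (c39) at depth 0.
Iteration 1: rows with reply_to in {8} -> c21 (id 9, depth 1), c9 (id 12, depth 1).
Iteration 2: depth < 1 fails for all current rows; recursion stops.
SUM(depth) = 0 + 1 + 1 = 2.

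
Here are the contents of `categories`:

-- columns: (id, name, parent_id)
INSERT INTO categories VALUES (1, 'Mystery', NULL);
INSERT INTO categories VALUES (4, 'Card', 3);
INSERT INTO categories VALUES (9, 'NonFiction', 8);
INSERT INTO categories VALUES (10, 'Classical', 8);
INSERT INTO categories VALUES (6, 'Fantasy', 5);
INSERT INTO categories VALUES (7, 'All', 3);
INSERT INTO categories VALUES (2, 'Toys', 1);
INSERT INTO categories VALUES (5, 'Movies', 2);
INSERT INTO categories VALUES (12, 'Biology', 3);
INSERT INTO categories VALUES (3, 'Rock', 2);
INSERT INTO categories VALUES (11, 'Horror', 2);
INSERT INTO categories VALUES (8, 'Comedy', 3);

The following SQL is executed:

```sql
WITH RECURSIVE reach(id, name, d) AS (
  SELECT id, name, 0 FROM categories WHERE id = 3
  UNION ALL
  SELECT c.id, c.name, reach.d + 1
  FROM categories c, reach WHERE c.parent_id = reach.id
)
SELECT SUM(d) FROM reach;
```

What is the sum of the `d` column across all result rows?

8

Base: id=3 (Rock) at d 0.
Iteration 1: rows with parent_id in {3} -> Card (id 4, d 1), All (id 7, d 1), Comedy (id 8, d 1), Biology (id 12, d 1).
Iteration 2: rows with parent_id in {4,7,8,12} -> NonFiction (id 9, d 2), Classical (id 10, d 2).
Iteration 3: no rows with parent_id in {9,10}; recursion stops.
SUM(d) = 0 + 1 + 1 + 1 + 1 + 2 + 2 = 8.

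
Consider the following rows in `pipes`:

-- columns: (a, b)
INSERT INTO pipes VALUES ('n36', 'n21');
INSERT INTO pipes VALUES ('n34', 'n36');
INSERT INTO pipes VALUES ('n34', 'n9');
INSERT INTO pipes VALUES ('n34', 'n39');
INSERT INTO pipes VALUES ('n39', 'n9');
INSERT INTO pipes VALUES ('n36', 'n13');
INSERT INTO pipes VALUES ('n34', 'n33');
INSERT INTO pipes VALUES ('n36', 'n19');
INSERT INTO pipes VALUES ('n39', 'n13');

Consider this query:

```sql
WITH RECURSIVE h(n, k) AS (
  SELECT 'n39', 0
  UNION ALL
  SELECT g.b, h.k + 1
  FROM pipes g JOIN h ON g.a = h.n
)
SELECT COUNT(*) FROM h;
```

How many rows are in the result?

3

Base: (n39, k=0).
Iteration 1: edges from {n39} -> (n13, k=1), (n9, k=1).
Iteration 2: no outgoing edges from {n13,n9}; recursion stops.
Total rows emitted: 3.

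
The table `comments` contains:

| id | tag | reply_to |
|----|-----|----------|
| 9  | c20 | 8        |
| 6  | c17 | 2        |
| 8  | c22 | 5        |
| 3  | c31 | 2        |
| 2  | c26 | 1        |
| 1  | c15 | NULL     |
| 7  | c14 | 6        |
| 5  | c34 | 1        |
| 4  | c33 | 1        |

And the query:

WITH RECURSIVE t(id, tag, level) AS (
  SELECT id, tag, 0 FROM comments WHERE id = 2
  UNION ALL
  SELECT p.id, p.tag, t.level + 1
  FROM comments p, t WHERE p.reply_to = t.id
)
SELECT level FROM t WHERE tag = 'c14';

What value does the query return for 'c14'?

2

Base: id=2 (c26) at level 0.
Iteration 1: rows with reply_to in {2} -> c31 (id 3, level 1), c17 (id 6, level 1).
Iteration 2: rows with reply_to in {3,6} -> c14 (id 7, level 2).
Iteration 3: no rows with reply_to in {7}; recursion stops.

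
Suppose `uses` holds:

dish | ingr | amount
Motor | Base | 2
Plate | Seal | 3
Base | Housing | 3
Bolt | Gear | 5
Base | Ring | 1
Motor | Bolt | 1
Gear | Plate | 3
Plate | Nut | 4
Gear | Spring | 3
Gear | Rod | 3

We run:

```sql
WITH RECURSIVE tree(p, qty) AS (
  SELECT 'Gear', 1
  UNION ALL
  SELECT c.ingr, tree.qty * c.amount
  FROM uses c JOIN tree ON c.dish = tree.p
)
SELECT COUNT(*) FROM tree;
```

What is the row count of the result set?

Base: (Gear, qty=1).
Iteration 1: components of {Gear} -> Plate = 1*3 = 3, Rod = 1*3 = 3, Spring = 1*3 = 3.
Iteration 2: components of {Plate,Rod,Spring} -> Nut = 3*4 = 12, Seal = 3*3 = 9.
Iteration 3: no further components; recursion stops.
Total rows emitted: 6.

6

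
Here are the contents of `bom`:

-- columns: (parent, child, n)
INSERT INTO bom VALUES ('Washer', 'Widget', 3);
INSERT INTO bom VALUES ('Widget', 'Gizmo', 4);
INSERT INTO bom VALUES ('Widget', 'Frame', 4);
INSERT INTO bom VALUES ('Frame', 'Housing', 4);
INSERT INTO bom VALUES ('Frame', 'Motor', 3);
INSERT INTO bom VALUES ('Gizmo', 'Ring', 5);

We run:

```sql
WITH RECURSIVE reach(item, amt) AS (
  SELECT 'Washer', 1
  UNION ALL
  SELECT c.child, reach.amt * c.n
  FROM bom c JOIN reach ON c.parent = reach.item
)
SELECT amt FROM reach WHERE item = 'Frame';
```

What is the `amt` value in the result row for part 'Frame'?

Base: (Washer, amt=1).
Iteration 1: components of {Washer} -> Widget = 1*3 = 3.
Iteration 2: components of {Widget} -> Frame = 3*4 = 12, Gizmo = 3*4 = 12.
Iteration 3: components of {Frame,Gizmo} -> Housing = 12*4 = 48, Motor = 12*3 = 36, Ring = 12*5 = 60.
Iteration 4: no further components; recursion stops.

12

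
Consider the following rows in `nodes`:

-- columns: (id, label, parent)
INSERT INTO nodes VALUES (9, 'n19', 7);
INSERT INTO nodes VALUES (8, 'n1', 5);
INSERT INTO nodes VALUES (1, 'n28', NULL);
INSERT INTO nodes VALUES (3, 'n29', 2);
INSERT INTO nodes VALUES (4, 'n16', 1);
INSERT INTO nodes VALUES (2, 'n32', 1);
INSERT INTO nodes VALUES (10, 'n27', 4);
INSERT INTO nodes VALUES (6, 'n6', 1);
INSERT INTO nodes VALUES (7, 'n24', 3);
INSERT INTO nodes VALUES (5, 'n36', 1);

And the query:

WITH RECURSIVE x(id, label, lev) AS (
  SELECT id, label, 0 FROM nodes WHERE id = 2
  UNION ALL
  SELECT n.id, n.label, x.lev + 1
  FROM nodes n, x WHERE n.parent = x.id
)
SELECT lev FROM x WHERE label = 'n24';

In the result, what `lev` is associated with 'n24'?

2

Base: id=2 (n32) at lev 0.
Iteration 1: rows with parent in {2} -> n29 (id 3, lev 1).
Iteration 2: rows with parent in {3} -> n24 (id 7, lev 2).
Iteration 3: rows with parent in {7} -> n19 (id 9, lev 3).
Iteration 4: no rows with parent in {9}; recursion stops.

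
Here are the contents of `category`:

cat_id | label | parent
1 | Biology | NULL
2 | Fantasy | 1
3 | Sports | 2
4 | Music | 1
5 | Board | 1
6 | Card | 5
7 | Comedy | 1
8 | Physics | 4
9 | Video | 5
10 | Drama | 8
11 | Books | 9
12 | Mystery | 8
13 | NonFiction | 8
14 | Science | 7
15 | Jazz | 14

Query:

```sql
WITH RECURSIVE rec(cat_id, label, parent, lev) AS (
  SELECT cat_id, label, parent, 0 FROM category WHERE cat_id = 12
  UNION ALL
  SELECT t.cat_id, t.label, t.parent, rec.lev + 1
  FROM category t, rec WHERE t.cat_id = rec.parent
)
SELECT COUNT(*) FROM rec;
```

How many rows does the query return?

4

Base: cat_id=12 (Mystery), parent=8, lev 0.
Iteration 1: join on cat_id=8 -> Physics (id 8, parent=4, lev 1).
Iteration 2: join on cat_id=4 -> Music (id 4, parent=1, lev 2).
Iteration 3: join on cat_id=1 -> Biology (id 1, parent=NULL, lev 3).
Iteration 4: parent is NULL; no match; recursion stops.
Total rows emitted: 4.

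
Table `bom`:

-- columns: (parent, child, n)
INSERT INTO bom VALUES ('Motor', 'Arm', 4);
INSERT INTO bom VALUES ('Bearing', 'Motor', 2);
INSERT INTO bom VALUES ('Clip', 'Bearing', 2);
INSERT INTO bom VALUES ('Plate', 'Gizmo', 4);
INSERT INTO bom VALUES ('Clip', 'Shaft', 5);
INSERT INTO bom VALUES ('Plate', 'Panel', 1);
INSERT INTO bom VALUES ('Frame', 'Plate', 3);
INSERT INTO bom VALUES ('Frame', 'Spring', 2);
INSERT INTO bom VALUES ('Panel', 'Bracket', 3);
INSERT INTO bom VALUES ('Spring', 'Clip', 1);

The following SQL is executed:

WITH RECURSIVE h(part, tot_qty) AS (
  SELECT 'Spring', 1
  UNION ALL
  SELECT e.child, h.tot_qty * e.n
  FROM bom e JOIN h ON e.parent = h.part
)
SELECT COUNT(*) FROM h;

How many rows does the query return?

6

Base: (Spring, tot_qty=1).
Iteration 1: components of {Spring} -> Clip = 1*1 = 1.
Iteration 2: components of {Clip} -> Bearing = 1*2 = 2, Shaft = 1*5 = 5.
Iteration 3: components of {Bearing,Shaft} -> Motor = 2*2 = 4.
Iteration 4: components of {Motor} -> Arm = 4*4 = 16.
Iteration 5: no further components; recursion stops.
Total rows emitted: 6.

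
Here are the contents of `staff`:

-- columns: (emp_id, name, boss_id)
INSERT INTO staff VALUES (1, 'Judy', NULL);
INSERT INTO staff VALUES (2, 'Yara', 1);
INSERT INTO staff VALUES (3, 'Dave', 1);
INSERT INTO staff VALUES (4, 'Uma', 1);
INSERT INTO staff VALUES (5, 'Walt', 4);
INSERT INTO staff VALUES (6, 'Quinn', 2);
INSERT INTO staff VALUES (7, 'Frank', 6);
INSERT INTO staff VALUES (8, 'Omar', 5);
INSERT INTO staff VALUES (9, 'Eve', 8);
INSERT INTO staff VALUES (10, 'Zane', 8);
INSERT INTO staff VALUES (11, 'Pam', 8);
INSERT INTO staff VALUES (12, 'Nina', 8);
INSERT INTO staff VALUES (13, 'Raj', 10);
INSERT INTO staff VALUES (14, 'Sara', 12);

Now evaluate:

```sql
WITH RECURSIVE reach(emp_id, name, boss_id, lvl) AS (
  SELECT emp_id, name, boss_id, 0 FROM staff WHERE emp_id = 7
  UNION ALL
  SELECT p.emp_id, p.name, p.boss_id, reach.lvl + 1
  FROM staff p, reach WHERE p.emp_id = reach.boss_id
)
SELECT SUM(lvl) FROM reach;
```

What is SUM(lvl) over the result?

6

Base: emp_id=7 (Frank), boss_id=6, lvl 0.
Iteration 1: join on emp_id=6 -> Quinn (id 6, boss_id=2, lvl 1).
Iteration 2: join on emp_id=2 -> Yara (id 2, boss_id=1, lvl 2).
Iteration 3: join on emp_id=1 -> Judy (id 1, boss_id=NULL, lvl 3).
Iteration 4: boss_id is NULL; no match; recursion stops.
SUM(lvl) = 0 + 1 + 2 + 3 = 6.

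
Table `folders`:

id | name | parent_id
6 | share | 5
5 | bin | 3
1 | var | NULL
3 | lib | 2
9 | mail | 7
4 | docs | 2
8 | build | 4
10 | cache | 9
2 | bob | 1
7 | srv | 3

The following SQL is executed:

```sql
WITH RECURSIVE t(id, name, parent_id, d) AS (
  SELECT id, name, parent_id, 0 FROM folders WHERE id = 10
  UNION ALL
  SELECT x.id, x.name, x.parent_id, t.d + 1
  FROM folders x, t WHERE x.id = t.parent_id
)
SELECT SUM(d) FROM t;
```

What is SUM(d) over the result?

15

Base: id=10 (cache), parent_id=9, d 0.
Iteration 1: join on id=9 -> mail (id 9, parent_id=7, d 1).
Iteration 2: join on id=7 -> srv (id 7, parent_id=3, d 2).
Iteration 3: join on id=3 -> lib (id 3, parent_id=2, d 3).
Iteration 4: join on id=2 -> bob (id 2, parent_id=1, d 4).
Iteration 5: join on id=1 -> var (id 1, parent_id=NULL, d 5).
Iteration 6: parent_id is NULL; no match; recursion stops.
SUM(d) = 0 + 1 + 2 + 3 + 4 + 5 = 15.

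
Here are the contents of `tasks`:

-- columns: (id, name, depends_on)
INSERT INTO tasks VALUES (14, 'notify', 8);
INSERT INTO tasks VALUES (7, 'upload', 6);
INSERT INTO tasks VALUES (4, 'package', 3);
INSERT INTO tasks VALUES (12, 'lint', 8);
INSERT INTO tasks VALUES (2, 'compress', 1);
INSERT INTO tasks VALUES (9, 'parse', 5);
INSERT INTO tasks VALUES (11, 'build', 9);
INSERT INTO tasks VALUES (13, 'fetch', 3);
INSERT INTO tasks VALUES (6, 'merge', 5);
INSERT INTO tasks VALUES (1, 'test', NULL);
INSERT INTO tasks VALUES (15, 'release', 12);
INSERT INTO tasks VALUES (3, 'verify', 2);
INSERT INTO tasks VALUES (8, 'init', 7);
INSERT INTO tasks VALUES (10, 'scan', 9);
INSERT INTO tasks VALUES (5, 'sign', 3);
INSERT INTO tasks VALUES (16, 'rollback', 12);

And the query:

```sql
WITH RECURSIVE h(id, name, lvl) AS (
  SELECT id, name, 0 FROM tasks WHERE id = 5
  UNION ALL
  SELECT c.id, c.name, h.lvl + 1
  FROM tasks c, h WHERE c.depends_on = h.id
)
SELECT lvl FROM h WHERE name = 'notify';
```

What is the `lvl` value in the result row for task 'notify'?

Base: id=5 (sign) at lvl 0.
Iteration 1: rows with depends_on in {5} -> merge (id 6, lvl 1), parse (id 9, lvl 1).
Iteration 2: rows with depends_on in {6,9} -> upload (id 7, lvl 2), scan (id 10, lvl 2), build (id 11, lvl 2).
Iteration 3: rows with depends_on in {7,10,11} -> init (id 8, lvl 3).
Iteration 4: rows with depends_on in {8} -> lint (id 12, lvl 4), notify (id 14, lvl 4).
Iteration 5: rows with depends_on in {12,14} -> release (id 15, lvl 5), rollback (id 16, lvl 5).
Iteration 6: no rows with depends_on in {15,16}; recursion stops.

4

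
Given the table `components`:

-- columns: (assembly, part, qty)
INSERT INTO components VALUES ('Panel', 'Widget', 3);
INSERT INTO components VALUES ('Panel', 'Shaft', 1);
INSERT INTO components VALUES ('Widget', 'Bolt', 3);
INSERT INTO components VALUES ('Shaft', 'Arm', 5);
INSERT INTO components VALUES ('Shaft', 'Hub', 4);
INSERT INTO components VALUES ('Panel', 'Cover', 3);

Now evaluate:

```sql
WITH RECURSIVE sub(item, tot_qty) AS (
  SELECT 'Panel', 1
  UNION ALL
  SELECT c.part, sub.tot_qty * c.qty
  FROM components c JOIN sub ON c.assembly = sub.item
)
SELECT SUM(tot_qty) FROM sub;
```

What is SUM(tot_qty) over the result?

Base: (Panel, tot_qty=1).
Iteration 1: components of {Panel} -> Cover = 1*3 = 3, Shaft = 1*1 = 1, Widget = 1*3 = 3.
Iteration 2: components of {Cover,Shaft,Widget} -> Arm = 1*5 = 5, Bolt = 3*3 = 9, Hub = 1*4 = 4.
Iteration 3: no further components; recursion stops.
SUM(tot_qty) = 1 + 3 + 1 + 3 + 9 + 5 + 4 = 26.

26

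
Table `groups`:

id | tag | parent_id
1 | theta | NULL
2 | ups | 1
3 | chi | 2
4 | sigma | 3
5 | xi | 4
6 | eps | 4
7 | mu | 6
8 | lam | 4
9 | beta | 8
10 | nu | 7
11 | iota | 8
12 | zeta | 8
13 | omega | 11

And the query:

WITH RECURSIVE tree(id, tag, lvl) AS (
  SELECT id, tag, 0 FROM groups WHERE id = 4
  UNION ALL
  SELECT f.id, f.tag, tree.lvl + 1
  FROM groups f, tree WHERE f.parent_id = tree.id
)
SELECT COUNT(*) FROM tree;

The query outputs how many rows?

Base: id=4 (sigma) at lvl 0.
Iteration 1: rows with parent_id in {4} -> xi (id 5, lvl 1), eps (id 6, lvl 1), lam (id 8, lvl 1).
Iteration 2: rows with parent_id in {5,6,8} -> mu (id 7, lvl 2), beta (id 9, lvl 2), iota (id 11, lvl 2), zeta (id 12, lvl 2).
Iteration 3: rows with parent_id in {7,9,11,12} -> nu (id 10, lvl 3), omega (id 13, lvl 3).
Iteration 4: no rows with parent_id in {10,13}; recursion stops.
Total rows emitted: 10.

10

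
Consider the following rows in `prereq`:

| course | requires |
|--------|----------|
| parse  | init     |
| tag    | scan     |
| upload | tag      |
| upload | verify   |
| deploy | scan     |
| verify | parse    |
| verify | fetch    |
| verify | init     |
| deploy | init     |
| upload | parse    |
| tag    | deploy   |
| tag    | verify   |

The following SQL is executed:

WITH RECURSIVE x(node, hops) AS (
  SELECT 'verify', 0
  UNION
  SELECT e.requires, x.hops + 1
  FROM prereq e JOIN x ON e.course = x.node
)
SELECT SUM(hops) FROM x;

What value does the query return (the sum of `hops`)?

Base: (verify, hops=0).
Iteration 1: edges from {verify} -> (fetch, hops=1), (init, hops=1), (parse, hops=1).
Iteration 2: edges from {fetch,init,parse} -> (init, hops=2).
Iteration 3: no outgoing edges from {init}; recursion stops.
SUM(hops) = 0 + 1 + 1 + 1 + 2 = 5.

5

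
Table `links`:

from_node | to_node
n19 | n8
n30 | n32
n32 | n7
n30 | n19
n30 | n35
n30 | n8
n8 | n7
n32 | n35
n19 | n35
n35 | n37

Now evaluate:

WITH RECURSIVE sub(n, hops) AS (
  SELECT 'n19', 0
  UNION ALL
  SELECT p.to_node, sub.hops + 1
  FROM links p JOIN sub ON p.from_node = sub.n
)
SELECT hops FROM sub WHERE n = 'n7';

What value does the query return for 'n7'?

2

Base: (n19, hops=0).
Iteration 1: edges from {n19} -> (n35, hops=1), (n8, hops=1).
Iteration 2: edges from {n35,n8} -> (n37, hops=2), (n7, hops=2).
Iteration 3: no outgoing edges from {n37,n7}; recursion stops.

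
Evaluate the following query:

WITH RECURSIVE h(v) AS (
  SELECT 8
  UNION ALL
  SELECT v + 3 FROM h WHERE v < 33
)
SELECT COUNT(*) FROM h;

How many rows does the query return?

10

Base: v=8.
Iteration 1: 8 < 33 holds -> v = 8 + 3 = 11.
Iteration 2: 11 < 33 holds -> v = 11 + 3 = 14.
Iteration 3: 14 < 33 holds -> v = 14 + 3 = 17.
Iteration 4: 17 < 33 holds -> v = 17 + 3 = 20.
Iteration 5: 20 < 33 holds -> v = 20 + 3 = 23.
Iteration 6: 23 < 33 holds -> v = 23 + 3 = 26.
Iteration 7: 26 < 33 holds -> v = 26 + 3 = 29.
Iteration 8: 29 < 33 holds -> v = 29 + 3 = 32.
Iteration 9: 32 < 33 holds -> v = 32 + 3 = 35.
Iteration 10: 35 < 33 fails; recursion stops.
Total rows emitted: 10.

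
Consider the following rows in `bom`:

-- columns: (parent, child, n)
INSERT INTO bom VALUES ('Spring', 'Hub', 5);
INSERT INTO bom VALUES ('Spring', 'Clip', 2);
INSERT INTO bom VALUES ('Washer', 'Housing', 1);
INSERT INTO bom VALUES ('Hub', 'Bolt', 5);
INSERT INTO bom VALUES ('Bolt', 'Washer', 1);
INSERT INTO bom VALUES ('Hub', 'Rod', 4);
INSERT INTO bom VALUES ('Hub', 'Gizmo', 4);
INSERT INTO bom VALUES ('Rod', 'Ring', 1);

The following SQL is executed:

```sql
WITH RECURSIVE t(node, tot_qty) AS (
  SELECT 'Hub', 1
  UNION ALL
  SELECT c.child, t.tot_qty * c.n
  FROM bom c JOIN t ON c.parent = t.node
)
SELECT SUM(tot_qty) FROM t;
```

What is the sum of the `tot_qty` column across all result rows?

Base: (Hub, tot_qty=1).
Iteration 1: components of {Hub} -> Bolt = 1*5 = 5, Gizmo = 1*4 = 4, Rod = 1*4 = 4.
Iteration 2: components of {Bolt,Gizmo,Rod} -> Ring = 4*1 = 4, Washer = 5*1 = 5.
Iteration 3: components of {Ring,Washer} -> Housing = 5*1 = 5.
Iteration 4: no further components; recursion stops.
SUM(tot_qty) = 1 + 5 + 4 + 4 + 5 + 4 + 5 = 28.

28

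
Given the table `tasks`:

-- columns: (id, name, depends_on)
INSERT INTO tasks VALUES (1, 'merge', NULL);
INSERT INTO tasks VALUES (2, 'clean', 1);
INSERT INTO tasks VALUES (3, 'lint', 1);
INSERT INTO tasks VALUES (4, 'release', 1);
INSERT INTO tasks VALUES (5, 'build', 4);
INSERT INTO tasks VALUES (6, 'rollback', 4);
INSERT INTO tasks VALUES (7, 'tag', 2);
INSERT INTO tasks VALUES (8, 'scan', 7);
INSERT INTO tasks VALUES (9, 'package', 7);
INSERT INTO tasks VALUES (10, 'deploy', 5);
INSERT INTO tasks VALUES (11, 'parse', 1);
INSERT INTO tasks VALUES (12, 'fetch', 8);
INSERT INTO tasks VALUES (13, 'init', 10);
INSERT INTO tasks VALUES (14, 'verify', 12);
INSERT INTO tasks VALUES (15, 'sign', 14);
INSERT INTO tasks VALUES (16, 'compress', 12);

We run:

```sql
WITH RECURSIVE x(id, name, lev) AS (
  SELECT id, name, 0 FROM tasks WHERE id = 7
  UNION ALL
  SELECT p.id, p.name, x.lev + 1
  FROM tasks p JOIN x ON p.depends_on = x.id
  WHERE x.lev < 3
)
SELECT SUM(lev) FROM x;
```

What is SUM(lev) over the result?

10

Base: id=7 (tag) at lev 0.
Iteration 1: rows with depends_on in {7} -> scan (id 8, lev 1), package (id 9, lev 1).
Iteration 2: rows with depends_on in {8,9} -> fetch (id 12, lev 2).
Iteration 3: rows with depends_on in {12} -> verify (id 14, lev 3), compress (id 16, lev 3).
Iteration 4: lev < 3 fails for all current rows; recursion stops.
SUM(lev) = 0 + 1 + 1 + 2 + 3 + 3 = 10.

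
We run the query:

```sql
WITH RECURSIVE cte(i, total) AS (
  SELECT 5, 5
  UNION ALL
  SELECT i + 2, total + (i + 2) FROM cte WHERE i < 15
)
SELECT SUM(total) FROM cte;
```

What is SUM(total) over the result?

Base: i=5, total=5.
Iteration 1: 5 < 15 holds -> i = 5 + 2 = 7, total = 5 + 7 = 12.
Iteration 2: 7 < 15 holds -> i = 7 + 2 = 9, total = 12 + 9 = 21.
Iteration 3: 9 < 15 holds -> i = 9 + 2 = 11, total = 21 + 11 = 32.
Iteration 4: 11 < 15 holds -> i = 11 + 2 = 13, total = 32 + 13 = 45.
Iteration 5: 13 < 15 holds -> i = 13 + 2 = 15, total = 45 + 15 = 60.
Iteration 6: 15 < 15 fails; recursion stops.
SUM(total) = 5 + 12 + 21 + 32 + 45 + 60 = 175.

175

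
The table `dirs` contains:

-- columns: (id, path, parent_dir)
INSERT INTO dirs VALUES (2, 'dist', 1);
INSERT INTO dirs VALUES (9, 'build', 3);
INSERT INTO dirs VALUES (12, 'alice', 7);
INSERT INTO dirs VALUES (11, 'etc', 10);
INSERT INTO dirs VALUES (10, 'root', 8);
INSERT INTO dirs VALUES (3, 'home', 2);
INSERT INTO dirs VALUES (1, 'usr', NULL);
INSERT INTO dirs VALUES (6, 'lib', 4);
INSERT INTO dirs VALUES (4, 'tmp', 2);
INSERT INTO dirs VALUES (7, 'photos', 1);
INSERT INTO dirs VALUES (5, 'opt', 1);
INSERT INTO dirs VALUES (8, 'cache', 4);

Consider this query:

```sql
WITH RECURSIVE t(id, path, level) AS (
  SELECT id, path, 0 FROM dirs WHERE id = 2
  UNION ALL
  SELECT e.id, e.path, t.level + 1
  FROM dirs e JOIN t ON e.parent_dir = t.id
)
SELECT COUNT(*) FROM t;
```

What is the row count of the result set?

Base: id=2 (dist) at level 0.
Iteration 1: rows with parent_dir in {2} -> home (id 3, level 1), tmp (id 4, level 1).
Iteration 2: rows with parent_dir in {3,4} -> lib (id 6, level 2), cache (id 8, level 2), build (id 9, level 2).
Iteration 3: rows with parent_dir in {6,8,9} -> root (id 10, level 3).
Iteration 4: rows with parent_dir in {10} -> etc (id 11, level 4).
Iteration 5: no rows with parent_dir in {11}; recursion stops.
Total rows emitted: 8.

8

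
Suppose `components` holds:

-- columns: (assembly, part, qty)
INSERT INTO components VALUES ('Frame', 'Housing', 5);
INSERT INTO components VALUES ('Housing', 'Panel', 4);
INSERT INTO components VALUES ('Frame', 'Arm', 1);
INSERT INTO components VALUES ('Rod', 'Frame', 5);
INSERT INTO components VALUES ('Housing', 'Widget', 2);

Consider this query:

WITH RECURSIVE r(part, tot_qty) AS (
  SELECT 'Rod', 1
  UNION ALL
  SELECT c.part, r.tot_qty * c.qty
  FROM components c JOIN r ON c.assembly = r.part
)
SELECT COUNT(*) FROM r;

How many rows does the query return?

Base: (Rod, tot_qty=1).
Iteration 1: components of {Rod} -> Frame = 1*5 = 5.
Iteration 2: components of {Frame} -> Arm = 5*1 = 5, Housing = 5*5 = 25.
Iteration 3: components of {Arm,Housing} -> Panel = 25*4 = 100, Widget = 25*2 = 50.
Iteration 4: no further components; recursion stops.
Total rows emitted: 6.

6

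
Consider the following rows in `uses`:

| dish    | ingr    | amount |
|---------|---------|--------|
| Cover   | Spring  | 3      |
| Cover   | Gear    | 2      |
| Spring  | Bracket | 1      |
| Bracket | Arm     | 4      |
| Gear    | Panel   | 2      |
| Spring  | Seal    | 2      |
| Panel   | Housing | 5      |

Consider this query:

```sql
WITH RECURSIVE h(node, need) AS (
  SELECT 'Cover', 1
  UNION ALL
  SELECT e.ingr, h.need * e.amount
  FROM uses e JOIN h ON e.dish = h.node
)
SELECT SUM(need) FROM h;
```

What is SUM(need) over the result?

51

Base: (Cover, need=1).
Iteration 1: components of {Cover} -> Gear = 1*2 = 2, Spring = 1*3 = 3.
Iteration 2: components of {Gear,Spring} -> Bracket = 3*1 = 3, Panel = 2*2 = 4, Seal = 3*2 = 6.
Iteration 3: components of {Bracket,Panel,Seal} -> Arm = 3*4 = 12, Housing = 4*5 = 20.
Iteration 4: no further components; recursion stops.
SUM(need) = 1 + 2 + 3 + 4 + 3 + 6 + 20 + 12 = 51.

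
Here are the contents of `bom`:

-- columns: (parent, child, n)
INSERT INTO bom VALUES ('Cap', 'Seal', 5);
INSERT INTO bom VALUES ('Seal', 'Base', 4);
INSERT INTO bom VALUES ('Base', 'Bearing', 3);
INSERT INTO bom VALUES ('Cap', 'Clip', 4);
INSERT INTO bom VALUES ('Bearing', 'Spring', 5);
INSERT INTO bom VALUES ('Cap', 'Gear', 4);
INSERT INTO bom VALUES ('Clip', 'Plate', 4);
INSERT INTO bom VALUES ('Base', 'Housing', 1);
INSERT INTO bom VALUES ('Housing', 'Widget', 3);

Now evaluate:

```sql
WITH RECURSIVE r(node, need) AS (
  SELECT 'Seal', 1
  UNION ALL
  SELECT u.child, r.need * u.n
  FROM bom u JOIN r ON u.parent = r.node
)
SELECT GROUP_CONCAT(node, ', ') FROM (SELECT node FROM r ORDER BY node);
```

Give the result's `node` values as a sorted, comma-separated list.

Base, Bearing, Housing, Seal, Spring, Widget

Base: (Seal, need=1).
Iteration 1: components of {Seal} -> Base = 1*4 = 4.
Iteration 2: components of {Base} -> Bearing = 4*3 = 12, Housing = 4*1 = 4.
Iteration 3: components of {Bearing,Housing} -> Spring = 12*5 = 60, Widget = 4*3 = 12.
Iteration 4: no further components; recursion stops.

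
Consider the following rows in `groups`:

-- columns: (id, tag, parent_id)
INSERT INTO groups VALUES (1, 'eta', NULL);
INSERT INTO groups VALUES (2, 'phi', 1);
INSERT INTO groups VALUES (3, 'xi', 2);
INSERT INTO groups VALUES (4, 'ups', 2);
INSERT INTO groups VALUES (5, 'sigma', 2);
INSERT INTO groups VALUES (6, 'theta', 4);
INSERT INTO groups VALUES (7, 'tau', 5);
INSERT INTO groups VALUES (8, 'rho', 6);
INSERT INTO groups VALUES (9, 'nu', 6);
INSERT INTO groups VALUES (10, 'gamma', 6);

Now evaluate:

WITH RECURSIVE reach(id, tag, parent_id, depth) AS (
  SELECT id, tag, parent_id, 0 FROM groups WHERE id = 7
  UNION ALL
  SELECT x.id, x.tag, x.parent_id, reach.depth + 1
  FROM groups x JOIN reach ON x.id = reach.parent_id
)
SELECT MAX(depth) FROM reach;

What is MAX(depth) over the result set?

Base: id=7 (tau), parent_id=5, depth 0.
Iteration 1: join on id=5 -> sigma (id 5, parent_id=2, depth 1).
Iteration 2: join on id=2 -> phi (id 2, parent_id=1, depth 2).
Iteration 3: join on id=1 -> eta (id 1, parent_id=NULL, depth 3).
Iteration 4: parent_id is NULL; no match; recursion stops.
depth values: 0, 1, 2, 3; the maximum is 3.

3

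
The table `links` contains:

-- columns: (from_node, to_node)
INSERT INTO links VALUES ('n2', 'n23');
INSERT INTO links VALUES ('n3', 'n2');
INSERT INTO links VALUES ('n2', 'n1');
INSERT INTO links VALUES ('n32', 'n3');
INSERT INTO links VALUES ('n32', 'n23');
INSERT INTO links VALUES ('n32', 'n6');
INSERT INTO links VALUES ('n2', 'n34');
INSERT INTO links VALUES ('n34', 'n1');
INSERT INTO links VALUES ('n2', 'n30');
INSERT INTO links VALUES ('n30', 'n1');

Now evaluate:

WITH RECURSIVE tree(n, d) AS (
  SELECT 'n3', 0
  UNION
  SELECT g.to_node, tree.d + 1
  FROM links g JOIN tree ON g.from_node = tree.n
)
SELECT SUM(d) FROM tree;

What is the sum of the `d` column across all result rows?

12

Base: (n3, d=0).
Iteration 1: edges from {n3} -> (n2, d=1).
Iteration 2: edges from {n2} -> (n1, d=2), (n23, d=2), (n30, d=2), (n34, d=2).
Iteration 3: edges from {n1,n23,n30,n34} -> (n1, d=3). [UNION drops 1 duplicate row(s)]
Iteration 4: no outgoing edges from {n1}; recursion stops.
SUM(d) = 0 + 1 + 2 + 2 + 2 + 2 + 3 = 12.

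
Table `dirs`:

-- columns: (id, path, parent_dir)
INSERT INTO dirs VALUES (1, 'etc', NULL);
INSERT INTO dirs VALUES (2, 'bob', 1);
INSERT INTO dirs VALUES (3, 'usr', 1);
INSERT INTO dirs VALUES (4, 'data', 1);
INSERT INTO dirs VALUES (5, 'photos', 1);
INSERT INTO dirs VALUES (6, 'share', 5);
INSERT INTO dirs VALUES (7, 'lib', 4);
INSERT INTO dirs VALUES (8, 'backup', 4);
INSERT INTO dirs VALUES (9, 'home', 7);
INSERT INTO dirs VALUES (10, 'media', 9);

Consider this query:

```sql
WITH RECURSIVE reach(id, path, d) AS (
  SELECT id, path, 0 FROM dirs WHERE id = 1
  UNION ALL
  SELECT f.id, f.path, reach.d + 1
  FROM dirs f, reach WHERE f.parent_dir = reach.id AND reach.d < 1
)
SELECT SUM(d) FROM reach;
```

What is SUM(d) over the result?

Base: id=1 (etc) at d 0.
Iteration 1: rows with parent_dir in {1} -> bob (id 2, d 1), usr (id 3, d 1), data (id 4, d 1), photos (id 5, d 1).
Iteration 2: d < 1 fails for all current rows; recursion stops.
SUM(d) = 0 + 1 + 1 + 1 + 1 = 4.

4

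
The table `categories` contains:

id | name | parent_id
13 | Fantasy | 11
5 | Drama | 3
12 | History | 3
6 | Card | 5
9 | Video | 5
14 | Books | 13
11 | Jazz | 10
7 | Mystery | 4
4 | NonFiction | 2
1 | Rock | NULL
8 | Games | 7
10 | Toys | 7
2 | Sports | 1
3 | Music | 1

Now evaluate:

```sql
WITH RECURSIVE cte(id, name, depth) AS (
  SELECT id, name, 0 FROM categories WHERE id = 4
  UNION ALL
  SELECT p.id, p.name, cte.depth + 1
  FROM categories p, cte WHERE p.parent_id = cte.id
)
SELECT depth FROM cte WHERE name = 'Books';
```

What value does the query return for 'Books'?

5

Base: id=4 (NonFiction) at depth 0.
Iteration 1: rows with parent_id in {4} -> Mystery (id 7, depth 1).
Iteration 2: rows with parent_id in {7} -> Games (id 8, depth 2), Toys (id 10, depth 2).
Iteration 3: rows with parent_id in {8,10} -> Jazz (id 11, depth 3).
Iteration 4: rows with parent_id in {11} -> Fantasy (id 13, depth 4).
Iteration 5: rows with parent_id in {13} -> Books (id 14, depth 5).
Iteration 6: no rows with parent_id in {14}; recursion stops.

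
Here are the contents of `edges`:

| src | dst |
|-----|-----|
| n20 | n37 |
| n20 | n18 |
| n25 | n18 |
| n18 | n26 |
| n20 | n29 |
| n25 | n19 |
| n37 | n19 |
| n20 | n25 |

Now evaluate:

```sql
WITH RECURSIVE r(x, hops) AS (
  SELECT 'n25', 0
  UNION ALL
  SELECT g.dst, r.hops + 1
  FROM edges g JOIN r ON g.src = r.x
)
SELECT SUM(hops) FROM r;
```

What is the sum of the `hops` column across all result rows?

Base: (n25, hops=0).
Iteration 1: edges from {n25} -> (n18, hops=1), (n19, hops=1).
Iteration 2: edges from {n18,n19} -> (n26, hops=2).
Iteration 3: no outgoing edges from {n26}; recursion stops.
SUM(hops) = 0 + 1 + 1 + 2 = 4.

4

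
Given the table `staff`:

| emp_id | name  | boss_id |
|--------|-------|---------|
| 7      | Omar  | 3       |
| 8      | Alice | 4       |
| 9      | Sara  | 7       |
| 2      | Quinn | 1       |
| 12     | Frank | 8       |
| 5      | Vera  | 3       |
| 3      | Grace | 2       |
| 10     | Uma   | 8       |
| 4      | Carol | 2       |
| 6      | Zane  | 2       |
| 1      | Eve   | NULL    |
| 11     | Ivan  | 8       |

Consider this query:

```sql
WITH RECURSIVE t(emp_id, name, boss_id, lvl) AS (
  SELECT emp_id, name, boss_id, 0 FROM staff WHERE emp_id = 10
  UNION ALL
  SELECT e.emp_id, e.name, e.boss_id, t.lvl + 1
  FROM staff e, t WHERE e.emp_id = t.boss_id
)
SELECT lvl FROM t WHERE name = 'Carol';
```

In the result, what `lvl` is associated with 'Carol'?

Base: emp_id=10 (Uma), boss_id=8, lvl 0.
Iteration 1: join on emp_id=8 -> Alice (id 8, boss_id=4, lvl 1).
Iteration 2: join on emp_id=4 -> Carol (id 4, boss_id=2, lvl 2).
Iteration 3: join on emp_id=2 -> Quinn (id 2, boss_id=1, lvl 3).
Iteration 4: join on emp_id=1 -> Eve (id 1, boss_id=NULL, lvl 4).
Iteration 5: boss_id is NULL; no match; recursion stops.

2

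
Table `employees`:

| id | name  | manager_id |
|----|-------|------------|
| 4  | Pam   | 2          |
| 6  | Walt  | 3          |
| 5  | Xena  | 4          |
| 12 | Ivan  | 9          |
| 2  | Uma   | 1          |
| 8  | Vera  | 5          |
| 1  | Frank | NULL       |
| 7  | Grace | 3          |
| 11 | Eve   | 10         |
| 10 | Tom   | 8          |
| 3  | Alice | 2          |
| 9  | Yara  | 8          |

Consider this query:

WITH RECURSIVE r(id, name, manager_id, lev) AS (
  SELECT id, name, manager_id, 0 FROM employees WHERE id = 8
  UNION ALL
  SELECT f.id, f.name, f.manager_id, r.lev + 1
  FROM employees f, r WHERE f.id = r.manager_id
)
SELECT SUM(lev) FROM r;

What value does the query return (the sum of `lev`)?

10

Base: id=8 (Vera), manager_id=5, lev 0.
Iteration 1: join on id=5 -> Xena (id 5, manager_id=4, lev 1).
Iteration 2: join on id=4 -> Pam (id 4, manager_id=2, lev 2).
Iteration 3: join on id=2 -> Uma (id 2, manager_id=1, lev 3).
Iteration 4: join on id=1 -> Frank (id 1, manager_id=NULL, lev 4).
Iteration 5: manager_id is NULL; no match; recursion stops.
SUM(lev) = 0 + 1 + 2 + 3 + 4 = 10.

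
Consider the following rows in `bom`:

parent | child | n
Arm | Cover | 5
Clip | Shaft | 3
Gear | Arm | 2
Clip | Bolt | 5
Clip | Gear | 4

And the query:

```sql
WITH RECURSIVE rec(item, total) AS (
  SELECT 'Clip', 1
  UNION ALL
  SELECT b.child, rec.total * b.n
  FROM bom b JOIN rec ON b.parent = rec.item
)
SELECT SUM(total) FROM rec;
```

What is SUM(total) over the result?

Base: (Clip, total=1).
Iteration 1: components of {Clip} -> Bolt = 1*5 = 5, Gear = 1*4 = 4, Shaft = 1*3 = 3.
Iteration 2: components of {Bolt,Gear,Shaft} -> Arm = 4*2 = 8.
Iteration 3: components of {Arm} -> Cover = 8*5 = 40.
Iteration 4: no further components; recursion stops.
SUM(total) = 1 + 4 + 5 + 3 + 8 + 40 = 61.

61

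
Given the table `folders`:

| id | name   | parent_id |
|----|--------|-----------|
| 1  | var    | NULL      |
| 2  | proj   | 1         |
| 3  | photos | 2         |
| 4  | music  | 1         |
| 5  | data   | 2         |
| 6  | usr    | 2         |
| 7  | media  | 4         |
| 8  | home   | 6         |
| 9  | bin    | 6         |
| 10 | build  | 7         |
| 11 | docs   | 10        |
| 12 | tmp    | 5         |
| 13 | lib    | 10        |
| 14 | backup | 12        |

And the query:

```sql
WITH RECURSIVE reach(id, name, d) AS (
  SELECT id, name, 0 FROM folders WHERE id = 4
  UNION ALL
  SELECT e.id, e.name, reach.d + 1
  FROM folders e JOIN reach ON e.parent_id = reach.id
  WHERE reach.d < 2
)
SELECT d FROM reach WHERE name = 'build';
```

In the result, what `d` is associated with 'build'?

2

Base: id=4 (music) at d 0.
Iteration 1: rows with parent_id in {4} -> media (id 7, d 1).
Iteration 2: rows with parent_id in {7} -> build (id 10, d 2).
Iteration 3: d < 2 fails for all current rows; recursion stops.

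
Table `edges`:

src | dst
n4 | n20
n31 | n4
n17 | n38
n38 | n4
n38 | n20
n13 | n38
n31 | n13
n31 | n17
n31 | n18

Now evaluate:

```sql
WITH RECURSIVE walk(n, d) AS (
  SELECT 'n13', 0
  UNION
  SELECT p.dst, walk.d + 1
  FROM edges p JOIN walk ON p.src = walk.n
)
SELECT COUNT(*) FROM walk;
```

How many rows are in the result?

5

Base: (n13, d=0).
Iteration 1: edges from {n13} -> (n38, d=1).
Iteration 2: edges from {n38} -> (n20, d=2), (n4, d=2).
Iteration 3: edges from {n20,n4} -> (n20, d=3).
Iteration 4: no outgoing edges from {n20}; recursion stops.
Total rows emitted: 5.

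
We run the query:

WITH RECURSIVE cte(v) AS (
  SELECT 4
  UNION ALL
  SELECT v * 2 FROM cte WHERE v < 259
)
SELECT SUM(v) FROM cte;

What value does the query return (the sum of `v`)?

Base: v=4.
Iteration 1: 4 < 259 holds -> v = 4 * 2 = 8.
Iteration 2: 8 < 259 holds -> v = 8 * 2 = 16.
Iteration 3: 16 < 259 holds -> v = 16 * 2 = 32.
Iteration 4: 32 < 259 holds -> v = 32 * 2 = 64.
Iteration 5: 64 < 259 holds -> v = 64 * 2 = 128.
Iteration 6: 128 < 259 holds -> v = 128 * 2 = 256.
Iteration 7: 256 < 259 holds -> v = 256 * 2 = 512.
Iteration 8: 512 < 259 fails; recursion stops.
SUM(v) = 4 + 8 + 16 + 32 + 64 + 128 + 256 + 512 = 1020.

1020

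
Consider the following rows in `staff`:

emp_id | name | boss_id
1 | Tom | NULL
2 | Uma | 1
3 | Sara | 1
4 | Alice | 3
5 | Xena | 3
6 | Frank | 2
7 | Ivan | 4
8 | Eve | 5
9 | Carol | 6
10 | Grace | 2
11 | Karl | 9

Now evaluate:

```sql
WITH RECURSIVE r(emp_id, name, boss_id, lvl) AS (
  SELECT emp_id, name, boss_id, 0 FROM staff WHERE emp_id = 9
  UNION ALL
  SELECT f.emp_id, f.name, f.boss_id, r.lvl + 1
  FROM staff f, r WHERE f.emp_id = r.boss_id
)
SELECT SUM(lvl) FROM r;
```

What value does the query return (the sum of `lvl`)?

6

Base: emp_id=9 (Carol), boss_id=6, lvl 0.
Iteration 1: join on emp_id=6 -> Frank (id 6, boss_id=2, lvl 1).
Iteration 2: join on emp_id=2 -> Uma (id 2, boss_id=1, lvl 2).
Iteration 3: join on emp_id=1 -> Tom (id 1, boss_id=NULL, lvl 3).
Iteration 4: boss_id is NULL; no match; recursion stops.
SUM(lvl) = 0 + 1 + 2 + 3 = 6.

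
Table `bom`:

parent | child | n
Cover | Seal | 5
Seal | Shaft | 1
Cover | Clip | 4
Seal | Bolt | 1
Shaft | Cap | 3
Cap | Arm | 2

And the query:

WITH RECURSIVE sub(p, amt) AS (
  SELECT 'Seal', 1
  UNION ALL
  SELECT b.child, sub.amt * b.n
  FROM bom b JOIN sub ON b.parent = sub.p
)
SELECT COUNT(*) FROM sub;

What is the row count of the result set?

Base: (Seal, amt=1).
Iteration 1: components of {Seal} -> Bolt = 1*1 = 1, Shaft = 1*1 = 1.
Iteration 2: components of {Bolt,Shaft} -> Cap = 1*3 = 3.
Iteration 3: components of {Cap} -> Arm = 3*2 = 6.
Iteration 4: no further components; recursion stops.
Total rows emitted: 5.

5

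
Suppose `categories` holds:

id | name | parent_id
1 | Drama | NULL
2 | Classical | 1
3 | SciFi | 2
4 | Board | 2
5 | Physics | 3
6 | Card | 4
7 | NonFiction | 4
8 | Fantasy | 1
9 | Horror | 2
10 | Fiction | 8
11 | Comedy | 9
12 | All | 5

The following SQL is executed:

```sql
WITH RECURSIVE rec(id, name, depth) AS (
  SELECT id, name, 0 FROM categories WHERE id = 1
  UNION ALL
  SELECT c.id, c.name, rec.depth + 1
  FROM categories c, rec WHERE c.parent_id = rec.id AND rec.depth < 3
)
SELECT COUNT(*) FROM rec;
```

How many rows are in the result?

11

Base: id=1 (Drama) at depth 0.
Iteration 1: rows with parent_id in {1} -> Classical (id 2, depth 1), Fantasy (id 8, depth 1).
Iteration 2: rows with parent_id in {2,8} -> SciFi (id 3, depth 2), Board (id 4, depth 2), Horror (id 9, depth 2), Fiction (id 10, depth 2).
Iteration 3: rows with parent_id in {3,4,9,10} -> Physics (id 5, depth 3), Card (id 6, depth 3), NonFiction (id 7, depth 3), Comedy (id 11, depth 3).
Iteration 4: depth < 3 fails for all current rows; recursion stops.
Total rows emitted: 11.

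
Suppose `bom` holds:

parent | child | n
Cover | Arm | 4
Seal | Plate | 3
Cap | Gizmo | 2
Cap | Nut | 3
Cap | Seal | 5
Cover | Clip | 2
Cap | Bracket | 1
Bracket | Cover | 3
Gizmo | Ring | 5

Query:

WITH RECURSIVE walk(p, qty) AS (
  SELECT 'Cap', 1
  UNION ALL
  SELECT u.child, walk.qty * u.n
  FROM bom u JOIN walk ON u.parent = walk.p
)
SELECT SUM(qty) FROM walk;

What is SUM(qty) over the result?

58

Base: (Cap, qty=1).
Iteration 1: components of {Cap} -> Bracket = 1*1 = 1, Gizmo = 1*2 = 2, Nut = 1*3 = 3, Seal = 1*5 = 5.
Iteration 2: components of {Bracket,Gizmo,Nut,Seal} -> Cover = 1*3 = 3, Plate = 5*3 = 15, Ring = 2*5 = 10.
Iteration 3: components of {Cover,Plate,Ring} -> Arm = 3*4 = 12, Clip = 3*2 = 6.
Iteration 4: no further components; recursion stops.
SUM(qty) = 1 + 5 + 1 + 2 + 3 + 15 + 3 + 10 + 12 + 6 = 58.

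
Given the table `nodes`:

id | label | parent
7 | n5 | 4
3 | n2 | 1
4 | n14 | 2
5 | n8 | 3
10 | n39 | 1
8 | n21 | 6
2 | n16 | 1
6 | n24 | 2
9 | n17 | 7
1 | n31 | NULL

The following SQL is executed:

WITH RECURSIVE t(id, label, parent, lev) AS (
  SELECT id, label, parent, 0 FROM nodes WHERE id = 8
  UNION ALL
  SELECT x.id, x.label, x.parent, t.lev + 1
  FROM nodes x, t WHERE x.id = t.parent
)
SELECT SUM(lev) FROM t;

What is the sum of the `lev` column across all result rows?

Base: id=8 (n21), parent=6, lev 0.
Iteration 1: join on id=6 -> n24 (id 6, parent=2, lev 1).
Iteration 2: join on id=2 -> n16 (id 2, parent=1, lev 2).
Iteration 3: join on id=1 -> n31 (id 1, parent=NULL, lev 3).
Iteration 4: parent is NULL; no match; recursion stops.
SUM(lev) = 0 + 1 + 2 + 3 = 6.

6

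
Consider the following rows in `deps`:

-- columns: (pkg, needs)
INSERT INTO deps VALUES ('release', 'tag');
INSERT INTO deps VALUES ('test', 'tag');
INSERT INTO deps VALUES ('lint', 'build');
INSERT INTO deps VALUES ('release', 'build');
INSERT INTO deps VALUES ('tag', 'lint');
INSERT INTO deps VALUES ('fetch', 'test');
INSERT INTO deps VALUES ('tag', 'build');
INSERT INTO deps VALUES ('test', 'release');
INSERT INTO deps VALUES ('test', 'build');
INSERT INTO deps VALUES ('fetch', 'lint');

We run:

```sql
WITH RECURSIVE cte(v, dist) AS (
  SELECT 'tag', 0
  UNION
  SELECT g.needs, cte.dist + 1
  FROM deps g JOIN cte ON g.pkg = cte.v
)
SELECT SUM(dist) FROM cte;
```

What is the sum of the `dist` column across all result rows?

4

Base: (tag, dist=0).
Iteration 1: edges from {tag} -> (build, dist=1), (lint, dist=1).
Iteration 2: edges from {build,lint} -> (build, dist=2).
Iteration 3: no outgoing edges from {build}; recursion stops.
SUM(dist) = 0 + 1 + 1 + 2 = 4.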